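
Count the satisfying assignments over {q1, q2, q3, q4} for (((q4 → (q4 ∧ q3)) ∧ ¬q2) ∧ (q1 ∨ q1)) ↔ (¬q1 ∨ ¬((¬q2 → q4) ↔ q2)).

Initial set: {((((q4 → (q4 ∧ q3)) ∧ ¬q2) ∧ (q1 ∨ q1)) ↔ (¬q1 ∨ ¬((¬q2 → q4) ↔ q2)))}.
((((q4 → (q4 ∧ q3)) ∧ ¬q2) ∧ (q1 ∨ q1)) ↔ (¬q1 ∨ ¬((¬q2 → q4) ↔ q2))): β-rule — branch into (((q4 → (q4 ∧ q3)) ∧ ¬q2) ∧ (q1 ∨ q1)), (¬q1 ∨ ¬((¬q2 → q4) ↔ q2))  //  ¬(((q4 → (q4 ∧ q3)) ∧ ¬q2) ∧ (q1 ∨ q1)), ¬(¬q1 ∨ ¬((¬q2 → q4) ↔ q2)).
  branch 1 (add (((q4 → (q4 ∧ q3)) ∧ ¬q2) ∧ (q1 ∨ q1)), (¬q1 ∨ ¬((¬q2 → q4) ↔ q2))):
    (((q4 → (q4 ∧ q3)) ∧ ¬q2) ∧ (q1 ∨ q1)): α-rule — add ((q4 → (q4 ∧ q3)) ∧ ¬q2), (q1 ∨ q1).
    ((q4 → (q4 ∧ q3)) ∧ ¬q2): α-rule — add (q4 → (q4 ∧ q3)), ¬q2.
    (¬q1 ∨ ¬((¬q2 → q4) ↔ q2)): β-rule — branch into ¬q1  //  ¬((¬q2 → q4) ↔ q2).
      branch 1.1 (add ¬q1):
        (q1 ∨ q1): β-rule — branch into q1  //  q1.
          branch 1.1.1 (add q1):
            × closes — contains both q1 and ¬q1.
          branch 1.1.2 (add q1):
            × closes — contains both q1 and ¬q1.
      branch 1.2 (add ¬((¬q2 → q4) ↔ q2)):
        (q1 ∨ q1): β-rule — branch into q1  //  q1.
          branch 1.2.1 (add q1):
            (q4 → (q4 ∧ q3)): β-rule — branch into ¬q4  //  (q4 ∧ q3).
              branch 1.2.1.1 (add ¬q4):
                ¬((¬q2 → q4) ↔ q2): β-rule — branch into (¬q2 → q4), ¬q2  //  ¬(¬q2 → q4), q2.
                  branch 1.2.1.1.1 (add (¬q2 → q4), ¬q2):
                    (¬q2 → q4): β-rule — branch into ¬¬q2  //  q4.
                      branch 1.2.1.1.1.1 (add ¬¬q2):
                        × closes — contains both q2 and ¬q2.
                      branch 1.2.1.1.1.2 (add q4):
                        × closes — contains both q4 and ¬q4.
                  branch 1.2.1.1.2 (add ¬(¬q2 → q4), q2):
                    × closes — contains both q2 and ¬q2.
              branch 1.2.1.2 (add (q4 ∧ q3)):
                (q4 ∧ q3): α-rule — add q4, q3.
                ¬((¬q2 → q4) ↔ q2): β-rule — branch into (¬q2 → q4), ¬q2  //  ¬(¬q2 → q4), q2.
                  branch 1.2.1.2.1 (add (¬q2 → q4), ¬q2):
                    (¬q2 → q4): β-rule — branch into ¬¬q2  //  q4.
                      branch 1.2.1.2.1.1 (add ¬¬q2):
                        × closes — contains both q2 and ¬q2.
                      branch 1.2.1.2.1.2 (add q4):
                        ○ open, literals {q1=1, q2=0, q3=1, q4=1}.
                  branch 1.2.1.2.2 (add ¬(¬q2 → q4), q2):
                    × closes — contains both q2 and ¬q2.
          branch 1.2.2 (add q1):
            (q4 → (q4 ∧ q3)): β-rule — branch into ¬q4  //  (q4 ∧ q3).
              branch 1.2.2.1 (add ¬q4):
                ¬((¬q2 → q4) ↔ q2): β-rule — branch into (¬q2 → q4), ¬q2  //  ¬(¬q2 → q4), q2.
                  branch 1.2.2.1.1 (add (¬q2 → q4), ¬q2):
                    (¬q2 → q4): β-rule — branch into ¬¬q2  //  q4.
                      branch 1.2.2.1.1.1 (add ¬¬q2):
                        × closes — contains both q2 and ¬q2.
                      branch 1.2.2.1.1.2 (add q4):
                        × closes — contains both q4 and ¬q4.
                  branch 1.2.2.1.2 (add ¬(¬q2 → q4), q2):
                    × closes — contains both q2 and ¬q2.
              branch 1.2.2.2 (add (q4 ∧ q3)):
                (q4 ∧ q3): α-rule — add q4, q3.
                ¬((¬q2 → q4) ↔ q2): β-rule — branch into (¬q2 → q4), ¬q2  //  ¬(¬q2 → q4), q2.
                  branch 1.2.2.2.1 (add (¬q2 → q4), ¬q2):
                    (¬q2 → q4): β-rule — branch into ¬¬q2  //  q4.
                      branch 1.2.2.2.1.1 (add ¬¬q2):
                        × closes — contains both q2 and ¬q2.
                      branch 1.2.2.2.1.2 (add q4):
                        ○ open, literals {q1=1, q2=0, q3=1, q4=1}.
                  branch 1.2.2.2.2 (add ¬(¬q2 → q4), q2):
                    × closes — contains both q2 and ¬q2.
  branch 2 (add ¬(((q4 → (q4 ∧ q3)) ∧ ¬q2) ∧ (q1 ∨ q1)), ¬(¬q1 ∨ ¬((¬q2 → q4) ↔ q2))):
    ¬(¬q1 ∨ ¬((¬q2 → q4) ↔ q2)): α-rule — add ¬¬q1, ¬¬((¬q2 → q4) ↔ q2).
    ¬(((q4 → (q4 ∧ q3)) ∧ ¬q2) ∧ (q1 ∨ q1)): β-rule — branch into ¬((q4 → (q4 ∧ q3)) ∧ ¬q2)  //  ¬(q1 ∨ q1).
      branch 2.1 (add ¬((q4 → (q4 ∧ q3)) ∧ ¬q2)):
        ¬¬((¬q2 → q4) ↔ q2): β-rule — branch into (¬q2 → q4), q2  //  ¬(¬q2 → q4), ¬q2.
          branch 2.1.1 (add (¬q2 → q4), q2):
            ¬((q4 → (q4 ∧ q3)) ∧ ¬q2): β-rule — branch into ¬(q4 → (q4 ∧ q3))  //  ¬¬q2.
              branch 2.1.1.1 (add ¬(q4 → (q4 ∧ q3))):
                ¬(q4 → (q4 ∧ q3)): α-rule — add q4, ¬(q4 ∧ q3).
                (¬q2 → q4): β-rule — branch into ¬¬q2  //  q4.
                  branch 2.1.1.1.1 (add ¬¬q2):
                    ¬(q4 ∧ q3): β-rule — branch into ¬q4  //  ¬q3.
                      branch 2.1.1.1.1.1 (add ¬q4):
                        × closes — contains both q4 and ¬q4.
                      branch 2.1.1.1.1.2 (add ¬q3):
                        ○ open, literals {q1=1, q2=1, q3=0, q4=1}.
                  branch 2.1.1.1.2 (add q4):
                    ¬(q4 ∧ q3): β-rule — branch into ¬q4  //  ¬q3.
                      branch 2.1.1.1.2.1 (add ¬q4):
                        × closes — contains both q4 and ¬q4.
                      branch 2.1.1.1.2.2 (add ¬q3):
                        ○ open, literals {q1=1, q2=1, q3=0, q4=1}.
              branch 2.1.1.2 (add ¬¬q2):
                (¬q2 → q4): β-rule — branch into ¬¬q2  //  q4.
                  branch 2.1.1.2.1 (add ¬¬q2):
                    ○ open, literals {q1=1, q2=1}.
                  branch 2.1.1.2.2 (add q4):
                    ○ open, literals {q1=1, q2=1, q4=1}.
          branch 2.1.2 (add ¬(¬q2 → q4), ¬q2):
            ¬(¬q2 → q4): α-rule — add ¬q2, ¬q4.
            ¬((q4 → (q4 ∧ q3)) ∧ ¬q2): β-rule — branch into ¬(q4 → (q4 ∧ q3))  //  ¬¬q2.
              branch 2.1.2.1 (add ¬(q4 → (q4 ∧ q3))):
                ¬(q4 → (q4 ∧ q3)): α-rule — add q4, ¬(q4 ∧ q3).
                × closes — contains both q4 and ¬q4.
              branch 2.1.2.2 (add ¬¬q2):
                × closes — contains both q2 and ¬q2.
      branch 2.2 (add ¬(q1 ∨ q1)):
        ¬(q1 ∨ q1): α-rule — add ¬q1, ¬q1.
        × closes — contains both q1 and ¬q1.
17 branches closed, 6 open.
Each open branch fixes some atoms; the unmentioned ones are free. Counting distinct full assignments: branch {q1=1, q2=0, q3=1, q4=1} (none free) contributes 1 new; branch {q1=1, q2=0, q3=1, q4=1} (none free) contributes 0 new; branch {q1=1, q2=1, q3=0, q4=1} (none free) contributes 1 new; branch {q1=1, q2=1, q3=0, q4=1} (none free) contributes 0 new; branch {q1=1, q2=1} (q3, q4) contributes 3 new; branch {q1=1, q2=1, q4=1} (q3) contributes 0 new. Total: 5.

5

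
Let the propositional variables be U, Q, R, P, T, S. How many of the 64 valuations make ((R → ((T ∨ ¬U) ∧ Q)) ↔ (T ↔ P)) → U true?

48

Initial set: {(((R → ((T ∨ ¬U) ∧ Q)) ↔ (T ↔ P)) → U)}.
(((R → ((T ∨ ¬U) ∧ Q)) ↔ (T ↔ P)) → U): β-rule — branch into ¬((R → ((T ∨ ¬U) ∧ Q)) ↔ (T ↔ P))  //  U.
  branch 1 (add ¬((R → ((T ∨ ¬U) ∧ Q)) ↔ (T ↔ P))):
    ¬((R → ((T ∨ ¬U) ∧ Q)) ↔ (T ↔ P)): β-rule — branch into (R → ((T ∨ ¬U) ∧ Q)), ¬(T ↔ P)  //  ¬(R → ((T ∨ ¬U) ∧ Q)), (T ↔ P).
      branch 1.1 (add (R → ((T ∨ ¬U) ∧ Q)), ¬(T ↔ P)):
        (R → ((T ∨ ¬U) ∧ Q)): β-rule — branch into ¬R  //  ((T ∨ ¬U) ∧ Q).
          branch 1.1.1 (add ¬R):
            ¬(T ↔ P): β-rule — branch into T, ¬P  //  ¬T, P.
              branch 1.1.1.1 (add T, ¬P):
                ○ open, literals {P=0, R=0, T=1}.
              branch 1.1.1.2 (add ¬T, P):
                ○ open, literals {P=1, R=0, T=0}.
          branch 1.1.2 (add ((T ∨ ¬U) ∧ Q)):
            ((T ∨ ¬U) ∧ Q): α-rule — add (T ∨ ¬U), Q.
            ¬(T ↔ P): β-rule — branch into T, ¬P  //  ¬T, P.
              branch 1.1.2.1 (add T, ¬P):
                (T ∨ ¬U): β-rule — branch into T  //  ¬U.
                  branch 1.1.2.1.1 (add T):
                    ○ open, literals {P=0, Q=1, T=1}.
                  branch 1.1.2.1.2 (add ¬U):
                    ○ open, literals {P=0, Q=1, T=1, U=0}.
              branch 1.1.2.2 (add ¬T, P):
                (T ∨ ¬U): β-rule — branch into T  //  ¬U.
                  branch 1.1.2.2.1 (add T):
                    × closes — contains both T and ¬T.
                  branch 1.1.2.2.2 (add ¬U):
                    ○ open, literals {P=1, Q=1, T=0, U=0}.
      branch 1.2 (add ¬(R → ((T ∨ ¬U) ∧ Q)), (T ↔ P)):
        ¬(R → ((T ∨ ¬U) ∧ Q)): α-rule — add R, ¬((T ∨ ¬U) ∧ Q).
        (T ↔ P): β-rule — branch into T, P  //  ¬T, ¬P.
          branch 1.2.1 (add T, P):
            ¬((T ∨ ¬U) ∧ Q): β-rule — branch into ¬(T ∨ ¬U)  //  ¬Q.
              branch 1.2.1.1 (add ¬(T ∨ ¬U)):
                ¬(T ∨ ¬U): α-rule — add ¬T, ¬¬U.
                × closes — contains both T and ¬T.
              branch 1.2.1.2 (add ¬Q):
                ○ open, literals {P=1, Q=0, R=1, T=1}.
          branch 1.2.2 (add ¬T, ¬P):
            ¬((T ∨ ¬U) ∧ Q): β-rule — branch into ¬(T ∨ ¬U)  //  ¬Q.
              branch 1.2.2.1 (add ¬(T ∨ ¬U)):
                ¬(T ∨ ¬U): α-rule — add ¬T, ¬¬U.
                ○ open, literals {P=0, R=1, T=0, U=1}.
              branch 1.2.2.2 (add ¬Q):
                ○ open, literals {P=0, Q=0, R=1, T=0}.
  branch 2 (add U):
    ○ open, literals {U=1}.
2 branches closed, 9 open.
Each open branch fixes some atoms; the unmentioned ones are free. Counting distinct full assignments: branch {P=0, R=0, T=1} (U, Q, S) contributes 8 new; branch {P=1, R=0, T=0} (U, Q, S) contributes 8 new; branch {P=0, Q=1, T=1} (U, R, S) contributes 4 new; branch {P=0, Q=1, T=1, U=0} (R, S) contributes 0 new; branch {P=1, Q=1, T=0, U=0} (R, S) contributes 2 new; branch {P=1, Q=0, R=1, T=1} (U, S) contributes 4 new; branch {P=0, R=1, T=0, U=1} (Q, S) contributes 4 new; branch {P=0, Q=0, R=1, T=0} (U, S) contributes 2 new; branch {U=1} (Q, R, P, T, S) contributes 16 new. Total: 48.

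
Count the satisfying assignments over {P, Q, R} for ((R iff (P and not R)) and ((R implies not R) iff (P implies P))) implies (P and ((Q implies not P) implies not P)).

6

Initial set: {T (((R iff (P and not R)) and ((R implies not R) iff (P implies P))) implies (P and ((Q implies not P) implies not P)))}.
T (((R iff (P and not R)) and ((R implies not R) iff (P implies P))) implies (P and ((Q implies not P) implies not P))): β-rule — branch into F ((R iff (P and not R)) and ((R implies not R) iff (P implies P)))  //  T (P and ((Q implies not P) implies not P)).
  branch 1 (add F ((R iff (P and not R)) and ((R implies not R) iff (P implies P)))):
    F ((R iff (P and not R)) and ((R implies not R) iff (P implies P))): β-rule — branch into F (R iff (P and not R))  //  F ((R implies not R) iff (P implies P)).
      branch 1.1 (add F (R iff (P and not R))):
        F (R iff (P and not R)): β-rule — branch into T R, F (P and not R)  //  F R, T (P and not R).
          branch 1.1.1 (add T R, F (P and not R)):
            F (P and not R): β-rule — branch into F P  //  F not R.
              branch 1.1.1.1 (add F P):
                ○ open, literals {P=0, R=1}.
              branch 1.1.1.2 (add F not R):
                ○ open, literals {R=1}.
          branch 1.1.2 (add F R, T (P and not R)):
            T (P and not R): α-rule — add T P, T not R.
            ○ open, literals {P=1, R=0}.
      branch 1.2 (add F ((R implies not R) iff (P implies P))):
        F ((R implies not R) iff (P implies P)): β-rule — branch into T (R implies not R), F (P implies P)  //  F (R implies not R), T (P implies P).
          branch 1.2.1 (add T (R implies not R), F (P implies P)):
            F (P implies P): α-rule — add T P, F P.
            × closes — contains both P and not P.
          branch 1.2.2 (add F (R implies not R), T (P implies P)):
            F (R implies not R): α-rule — add T R, F not R.
            T (P implies P): β-rule — branch into F P  //  T P.
              branch 1.2.2.1 (add F P):
                ○ open, literals {P=0, R=1}.
              branch 1.2.2.2 (add T P):
                ○ open, literals {P=1, R=1}.
  branch 2 (add T (P and ((Q implies not P) implies not P))):
    T (P and ((Q implies not P) implies not P)): α-rule — add T P, T ((Q implies not P) implies not P).
    T ((Q implies not P) implies not P): β-rule — branch into F (Q implies not P)  //  T not P.
      branch 2.1 (add F (Q implies not P)):
        F (Q implies not P): α-rule — add T Q, F not P.
        ○ open, literals {P=1, Q=1}.
      branch 2.2 (add T not P):
        × closes — contains both P and not P.
2 branches closed, 6 open.
Each open branch fixes some atoms; the unmentioned ones are free. Counting distinct full assignments: branch {P=0, R=1} (Q) contributes 2 new; branch {R=1} (P, Q) contributes 2 new; branch {P=1, R=0} (Q) contributes 2 new; branch {P=0, R=1} (Q) contributes 0 new; branch {P=1, R=1} (Q) contributes 0 new; branch {P=1, Q=1} (R) contributes 0 new. Total: 6.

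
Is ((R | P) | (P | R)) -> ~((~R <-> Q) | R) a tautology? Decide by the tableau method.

Assume the negation and expand:
Initial set: {~(((R | P) | (P | R)) -> ~((~R <-> Q) | R))}.
~(((R | P) | (P | R)) -> ~((~R <-> Q) | R)): α-rule — add ((R | P) | (P | R)), ~~((~R <-> Q) | R).
((R | P) | (P | R)): β-rule — branch into (R | P)  //  (P | R).
  branch 1 (add (R | P)):
    ~~((~R <-> Q) | R): β-rule — branch into (~R <-> Q)  //  R.
      branch 1.1 (add (~R <-> Q)):
        (R | P): β-rule — branch into R  //  P.
          branch 1.1.1 (add R):
            (~R <-> Q): β-rule — branch into ~R, Q  //  ~~R, ~Q.
              branch 1.1.1.1 (add ~R, Q):
                × closes — contains both R and ~R.
              branch 1.1.1.2 (add ~~R, ~Q):
                ○ open, literals {Q=false, R=true}.
          branch 1.1.2 (add P):
            (~R <-> Q): β-rule — branch into ~R, Q  //  ~~R, ~Q.
              branch 1.1.2.1 (add ~R, Q):
                ○ open, literals {P=true, Q=true, R=false}.
              branch 1.1.2.2 (add ~~R, ~Q):
                ○ open, literals {P=true, Q=false, R=true}.
      branch 1.2 (add R):
        (R | P): β-rule — branch into R  //  P.
          branch 1.2.1 (add R):
            ○ open, literals {R=true}.
          branch 1.2.2 (add P):
            ○ open, literals {P=true, R=true}.
  branch 2 (add (P | R)):
    ~~((~R <-> Q) | R): β-rule — branch into (~R <-> Q)  //  R.
      branch 2.1 (add (~R <-> Q)):
        (P | R): β-rule — branch into P  //  R.
          branch 2.1.1 (add P):
            (~R <-> Q): β-rule — branch into ~R, Q  //  ~~R, ~Q.
              branch 2.1.1.1 (add ~R, Q):
                ○ open, literals {P=true, Q=true, R=false}.
              branch 2.1.1.2 (add ~~R, ~Q):
                ○ open, literals {P=true, Q=false, R=true}.
          branch 2.1.2 (add R):
            (~R <-> Q): β-rule — branch into ~R, Q  //  ~~R, ~Q.
              branch 2.1.2.1 (add ~R, Q):
                × closes — contains both R and ~R.
              branch 2.1.2.2 (add ~~R, ~Q):
                ○ open, literals {Q=false, R=true}.
      branch 2.2 (add R):
        (P | R): β-rule — branch into P  //  R.
          branch 2.2.1 (add P):
            ○ open, literals {P=true, R=true}.
          branch 2.2.2 (add R):
            ○ open, literals {R=true}.
2 branches closed, 10 open.
An open branch gives a countermodel: Q=false, R=true (unmentioned atoms arbitrary); under it the original formula is false.

Not valid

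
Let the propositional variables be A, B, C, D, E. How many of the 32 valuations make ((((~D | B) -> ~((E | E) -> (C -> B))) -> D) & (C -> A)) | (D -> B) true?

Initial set: {(((((~D | B) -> ~((E | E) -> (C -> B))) -> D) & (C -> A)) | (D -> B))}.
(((((~D | B) -> ~((E | E) -> (C -> B))) -> D) & (C -> A)) | (D -> B)): β-rule — branch into ((((~D | B) -> ~((E | E) -> (C -> B))) -> D) & (C -> A))  //  (D -> B).
  branch 1 (add ((((~D | B) -> ~((E | E) -> (C -> B))) -> D) & (C -> A))):
    ((((~D | B) -> ~((E | E) -> (C -> B))) -> D) & (C -> A)): α-rule — add (((~D | B) -> ~((E | E) -> (C -> B))) -> D), (C -> A).
    (((~D | B) -> ~((E | E) -> (C -> B))) -> D): β-rule — branch into ~((~D | B) -> ~((E | E) -> (C -> B)))  //  D.
      branch 1.1 (add ~((~D | B) -> ~((E | E) -> (C -> B)))):
        ~((~D | B) -> ~((E | E) -> (C -> B))): α-rule — add (~D | B), ~~((E | E) -> (C -> B)).
        (C -> A): β-rule — branch into ~C  //  A.
          branch 1.1.1 (add ~C):
            (~D | B): β-rule — branch into ~D  //  B.
              branch 1.1.1.1 (add ~D):
                ~~((E | E) -> (C -> B)): β-rule — branch into ~(E | E)  //  (C -> B).
                  branch 1.1.1.1.1 (add ~(E | E)):
                    ~(E | E): α-rule — add ~E, ~E.
                    ○ open, literals {C=0, D=0, E=0}.
                  branch 1.1.1.1.2 (add (C -> B)):
                    (C -> B): β-rule — branch into ~C  //  B.
                      branch 1.1.1.1.2.1 (add ~C):
                        ○ open, literals {C=0, D=0}.
                      branch 1.1.1.1.2.2 (add B):
                        ○ open, literals {B=1, C=0, D=0}.
              branch 1.1.1.2 (add B):
                ~~((E | E) -> (C -> B)): β-rule — branch into ~(E | E)  //  (C -> B).
                  branch 1.1.1.2.1 (add ~(E | E)):
                    ~(E | E): α-rule — add ~E, ~E.
                    ○ open, literals {B=1, C=0, E=0}.
                  branch 1.1.1.2.2 (add (C -> B)):
                    (C -> B): β-rule — branch into ~C  //  B.
                      branch 1.1.1.2.2.1 (add ~C):
                        ○ open, literals {B=1, C=0}.
                      branch 1.1.1.2.2.2 (add B):
                        ○ open, literals {B=1, C=0}.
          branch 1.1.2 (add A):
            (~D | B): β-rule — branch into ~D  //  B.
              branch 1.1.2.1 (add ~D):
                ~~((E | E) -> (C -> B)): β-rule — branch into ~(E | E)  //  (C -> B).
                  branch 1.1.2.1.1 (add ~(E | E)):
                    ~(E | E): α-rule — add ~E, ~E.
                    ○ open, literals {A=1, D=0, E=0}.
                  branch 1.1.2.1.2 (add (C -> B)):
                    (C -> B): β-rule — branch into ~C  //  B.
                      branch 1.1.2.1.2.1 (add ~C):
                        ○ open, literals {A=1, C=0, D=0}.
                      branch 1.1.2.1.2.2 (add B):
                        ○ open, literals {A=1, B=1, D=0}.
              branch 1.1.2.2 (add B):
                ~~((E | E) -> (C -> B)): β-rule — branch into ~(E | E)  //  (C -> B).
                  branch 1.1.2.2.1 (add ~(E | E)):
                    ~(E | E): α-rule — add ~E, ~E.
                    ○ open, literals {A=1, B=1, E=0}.
                  branch 1.1.2.2.2 (add (C -> B)):
                    (C -> B): β-rule — branch into ~C  //  B.
                      branch 1.1.2.2.2.1 (add ~C):
                        ○ open, literals {A=1, B=1, C=0}.
                      branch 1.1.2.2.2.2 (add B):
                        ○ open, literals {A=1, B=1}.
      branch 1.2 (add D):
        (C -> A): β-rule — branch into ~C  //  A.
          branch 1.2.1 (add ~C):
            ○ open, literals {C=0, D=1}.
          branch 1.2.2 (add A):
            ○ open, literals {A=1, D=1}.
  branch 2 (add (D -> B)):
    (D -> B): β-rule — branch into ~D  //  B.
      branch 2.1 (add ~D):
        ○ open, literals {D=0}.
      branch 2.2 (add B):
        ○ open, literals {B=1}.
0 branches closed, 16 open.
Each open branch fixes some atoms; the unmentioned ones are free. Counting distinct full assignments: branch {C=0, D=0, E=0} (A, B) contributes 4 new; branch {C=0, D=0} (A, B, E) contributes 4 new; branch {B=1, C=0, D=0} (A, E) contributes 0 new; branch {B=1, C=0, E=0} (A, D) contributes 2 new; branch {B=1, C=0} (A, D, E) contributes 2 new; branch {B=1, C=0} (A, D, E) contributes 0 new; branch {A=1, D=0, E=0} (B, C) contributes 2 new; branch {A=1, C=0, D=0} (B, E) contributes 0 new; branch {A=1, B=1, D=0} (C, E) contributes 1 new; branch {A=1, B=1, E=0} (C, D) contributes 1 new; branch {A=1, B=1, C=0} (D, E) contributes 0 new; branch {A=1, B=1} (C, D, E) contributes 1 new; branch {C=0, D=1} (A, B, E) contributes 4 new; branch {A=1, D=1} (B, C, E) contributes 2 new; branch {D=0} (A, B, C, E) contributes 5 new; branch {B=1} (A, C, D, E) contributes 2 new. Total: 30.

30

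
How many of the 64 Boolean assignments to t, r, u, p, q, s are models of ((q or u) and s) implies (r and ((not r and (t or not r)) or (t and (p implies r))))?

Initial set: {(((q or u) and s) implies (r and ((not r and (t or not r)) or (t and (p implies r)))))}.
(((q or u) and s) implies (r and ((not r and (t or not r)) or (t and (p implies r))))): β-rule — branch into not ((q or u) and s)  //  (r and ((not r and (t or not r)) or (t and (p implies r)))).
  branch 1 (add not ((q or u) and s)):
    not ((q or u) and s): β-rule — branch into not (q or u)  //  not s.
      branch 1.1 (add not (q or u)):
        not (q or u): α-rule — add not q, not u.
        ○ open, literals {q=false, u=false}.
      branch 1.2 (add not s):
        ○ open, literals {s=false}.
  branch 2 (add (r and ((not r and (t or not r)) or (t and (p implies r))))):
    (r and ((not r and (t or not r)) or (t and (p implies r)))): α-rule — add r, ((not r and (t or not r)) or (t and (p implies r))).
    ((not r and (t or not r)) or (t and (p implies r))): β-rule — branch into (not r and (t or not r))  //  (t and (p implies r)).
      branch 2.1 (add (not r and (t or not r))):
        (not r and (t or not r)): α-rule — add not r, (t or not r).
        × closes — contains both r and not r.
      branch 2.2 (add (t and (p implies r))):
        (t and (p implies r)): α-rule — add t, (p implies r).
        (p implies r): β-rule — branch into not p  //  r.
          branch 2.2.1 (add not p):
            ○ open, literals {p=false, r=true, t=true}.
          branch 2.2.2 (add r):
            ○ open, literals {r=true, t=true}.
1 branch closed, 4 open.
Each open branch fixes some atoms; the unmentioned ones are free. Counting distinct full assignments: branch {q=false, u=false} (t, r, p, s) contributes 16 new; branch {s=false} (t, r, u, p, q) contributes 24 new; branch {p=false, r=true, t=true} (u, q, s) contributes 3 new; branch {r=true, t=true} (u, p, q, s) contributes 3 new. Total: 46.

46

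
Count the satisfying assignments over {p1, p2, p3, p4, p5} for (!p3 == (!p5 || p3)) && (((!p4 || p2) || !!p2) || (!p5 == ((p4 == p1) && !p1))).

Initial set: {((!p3 == (!p5 || p3)) && (((!p4 || p2) || !!p2) || (!p5 == ((p4 == p1) && !p1))))}.
((!p3 == (!p5 || p3)) && (((!p4 || p2) || !!p2) || (!p5 == ((p4 == p1) && !p1)))): α-rule — add (!p3 == (!p5 || p3)), (((!p4 || p2) || !!p2) || (!p5 == ((p4 == p1) && !p1))).
(!p3 == (!p5 || p3)): β-rule — branch into !p3, (!p5 || p3)  //  !!p3, !(!p5 || p3).
  branch 1 (add !p3, (!p5 || p3)):
    (((!p4 || p2) || !!p2) || (!p5 == ((p4 == p1) && !p1))): β-rule — branch into ((!p4 || p2) || !!p2)  //  (!p5 == ((p4 == p1) && !p1)).
      branch 1.1 (add ((!p4 || p2) || !!p2)):
        (!p5 || p3): β-rule — branch into !p5  //  p3.
          branch 1.1.1 (add !p5):
            ((!p4 || p2) || !!p2): β-rule — branch into (!p4 || p2)  //  !!p2.
              branch 1.1.1.1 (add (!p4 || p2)):
                (!p4 || p2): β-rule — branch into !p4  //  p2.
                  branch 1.1.1.1.1 (add !p4):
                    ○ open, literals {p3=0, p4=0, p5=0}.
                  branch 1.1.1.1.2 (add p2):
                    ○ open, literals {p2=1, p3=0, p5=0}.
              branch 1.1.1.2 (add !!p2):
                !!p2: drop double negation, giving p2.
                ○ open, literals {p2=1, p3=0, p5=0}.
          branch 1.1.2 (add p3):
            × closes — contains both p3 and !p3.
      branch 1.2 (add (!p5 == ((p4 == p1) && !p1))):
        (!p5 || p3): β-rule — branch into !p5  //  p3.
          branch 1.2.1 (add !p5):
            (!p5 == ((p4 == p1) && !p1)): β-rule — branch into !p5, ((p4 == p1) && !p1)  //  !!p5, !((p4 == p1) && !p1).
              branch 1.2.1.1 (add !p5, ((p4 == p1) && !p1)):
                ((p4 == p1) && !p1): α-rule — add (p4 == p1), !p1.
                (p4 == p1): β-rule — branch into p4, p1  //  !p4, !p1.
                  branch 1.2.1.1.1 (add p4, p1):
                    × closes — contains both p1 and !p1.
                  branch 1.2.1.1.2 (add !p4, !p1):
                    ○ open, literals {p1=0, p3=0, p4=0, p5=0}.
              branch 1.2.1.2 (add !!p5, !((p4 == p1) && !p1)):
                × closes — contains both p5 and !p5.
          branch 1.2.2 (add p3):
            × closes — contains both p3 and !p3.
  branch 2 (add !!p3, !(!p5 || p3)):
    !(!p5 || p3): α-rule — add !!p5, !p3.
    × closes — contains both p3 and !p3.
5 branches closed, 4 open.
Each open branch fixes some atoms; the unmentioned ones are free. Counting distinct full assignments: branch {p3=0, p4=0, p5=0} (p1, p2) contributes 4 new; branch {p2=1, p3=0, p5=0} (p1, p4) contributes 2 new; branch {p2=1, p3=0, p5=0} (p1, p4) contributes 0 new; branch {p1=0, p3=0, p4=0, p5=0} (p2) contributes 0 new. Total: 6.

6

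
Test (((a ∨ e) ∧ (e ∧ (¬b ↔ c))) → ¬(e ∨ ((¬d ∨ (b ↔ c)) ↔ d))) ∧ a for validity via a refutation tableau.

Assume the negation and expand:
Initial set: {¬((((a ∨ e) ∧ (e ∧ (¬b ↔ c))) → ¬(e ∨ ((¬d ∨ (b ↔ c)) ↔ d))) ∧ a)}.
¬((((a ∨ e) ∧ (e ∧ (¬b ↔ c))) → ¬(e ∨ ((¬d ∨ (b ↔ c)) ↔ d))) ∧ a): β-rule — branch into ¬(((a ∨ e) ∧ (e ∧ (¬b ↔ c))) → ¬(e ∨ ((¬d ∨ (b ↔ c)) ↔ d)))  //  ¬a.
  branch 1 (add ¬(((a ∨ e) ∧ (e ∧ (¬b ↔ c))) → ¬(e ∨ ((¬d ∨ (b ↔ c)) ↔ d)))):
    ¬(((a ∨ e) ∧ (e ∧ (¬b ↔ c))) → ¬(e ∨ ((¬d ∨ (b ↔ c)) ↔ d))): α-rule — add ((a ∨ e) ∧ (e ∧ (¬b ↔ c))), ¬¬(e ∨ ((¬d ∨ (b ↔ c)) ↔ d)).
    ((a ∨ e) ∧ (e ∧ (¬b ↔ c))): α-rule — add (a ∨ e), (e ∧ (¬b ↔ c)).
    (e ∧ (¬b ↔ c)): α-rule — add e, (¬b ↔ c).
    ¬¬(e ∨ ((¬d ∨ (b ↔ c)) ↔ d)): β-rule — branch into e  //  ((¬d ∨ (b ↔ c)) ↔ d).
      branch 1.1 (add e):
        (a ∨ e): β-rule — branch into a  //  e.
          branch 1.1.1 (add a):
            (¬b ↔ c): β-rule — branch into ¬b, c  //  ¬¬b, ¬c.
              branch 1.1.1.1 (add ¬b, c):
                ○ open, literals {a=true, b=false, c=true, e=true}.
              branch 1.1.1.2 (add ¬¬b, ¬c):
                ○ open, literals {a=true, b=true, c=false, e=true}.
          branch 1.1.2 (add e):
            (¬b ↔ c): β-rule — branch into ¬b, c  //  ¬¬b, ¬c.
              branch 1.1.2.1 (add ¬b, c):
                ○ open, literals {b=false, c=true, e=true}.
              branch 1.1.2.2 (add ¬¬b, ¬c):
                ○ open, literals {b=true, c=false, e=true}.
      branch 1.2 (add ((¬d ∨ (b ↔ c)) ↔ d)):
        (a ∨ e): β-rule — branch into a  //  e.
          branch 1.2.1 (add a):
            (¬b ↔ c): β-rule — branch into ¬b, c  //  ¬¬b, ¬c.
              branch 1.2.1.1 (add ¬b, c):
                ((¬d ∨ (b ↔ c)) ↔ d): β-rule — branch into (¬d ∨ (b ↔ c)), d  //  ¬(¬d ∨ (b ↔ c)), ¬d.
                  branch 1.2.1.1.1 (add (¬d ∨ (b ↔ c)), d):
                    (¬d ∨ (b ↔ c)): β-rule — branch into ¬d  //  (b ↔ c).
                      branch 1.2.1.1.1.1 (add ¬d):
                        × closes — contains both d and ¬d.
                      branch 1.2.1.1.1.2 (add (b ↔ c)):
                        (b ↔ c): β-rule — branch into b, c  //  ¬b, ¬c.
                          branch 1.2.1.1.1.2.1 (add b, c):
                            × closes — contains both b and ¬b.
                          branch 1.2.1.1.1.2.2 (add ¬b, ¬c):
                            × closes — contains both c and ¬c.
                  branch 1.2.1.1.2 (add ¬(¬d ∨ (b ↔ c)), ¬d):
                    ¬(¬d ∨ (b ↔ c)): α-rule — add ¬¬d, ¬(b ↔ c).
                    × closes — contains both d and ¬d.
              branch 1.2.1.2 (add ¬¬b, ¬c):
                ((¬d ∨ (b ↔ c)) ↔ d): β-rule — branch into (¬d ∨ (b ↔ c)), d  //  ¬(¬d ∨ (b ↔ c)), ¬d.
                  branch 1.2.1.2.1 (add (¬d ∨ (b ↔ c)), d):
                    (¬d ∨ (b ↔ c)): β-rule — branch into ¬d  //  (b ↔ c).
                      branch 1.2.1.2.1.1 (add ¬d):
                        × closes — contains both d and ¬d.
                      branch 1.2.1.2.1.2 (add (b ↔ c)):
                        (b ↔ c): β-rule — branch into b, c  //  ¬b, ¬c.
                          branch 1.2.1.2.1.2.1 (add b, c):
                            × closes — contains both c and ¬c.
                          branch 1.2.1.2.1.2.2 (add ¬b, ¬c):
                            × closes — contains both b and ¬b.
                  branch 1.2.1.2.2 (add ¬(¬d ∨ (b ↔ c)), ¬d):
                    ¬(¬d ∨ (b ↔ c)): α-rule — add ¬¬d, ¬(b ↔ c).
                    × closes — contains both d and ¬d.
          branch 1.2.2 (add e):
            (¬b ↔ c): β-rule — branch into ¬b, c  //  ¬¬b, ¬c.
              branch 1.2.2.1 (add ¬b, c):
                ((¬d ∨ (b ↔ c)) ↔ d): β-rule — branch into (¬d ∨ (b ↔ c)), d  //  ¬(¬d ∨ (b ↔ c)), ¬d.
                  branch 1.2.2.1.1 (add (¬d ∨ (b ↔ c)), d):
                    (¬d ∨ (b ↔ c)): β-rule — branch into ¬d  //  (b ↔ c).
                      branch 1.2.2.1.1.1 (add ¬d):
                        × closes — contains both d and ¬d.
                      branch 1.2.2.1.1.2 (add (b ↔ c)):
                        (b ↔ c): β-rule — branch into b, c  //  ¬b, ¬c.
                          branch 1.2.2.1.1.2.1 (add b, c):
                            × closes — contains both b and ¬b.
                          branch 1.2.2.1.1.2.2 (add ¬b, ¬c):
                            × closes — contains both c and ¬c.
                  branch 1.2.2.1.2 (add ¬(¬d ∨ (b ↔ c)), ¬d):
                    ¬(¬d ∨ (b ↔ c)): α-rule — add ¬¬d, ¬(b ↔ c).
                    × closes — contains both d and ¬d.
              branch 1.2.2.2 (add ¬¬b, ¬c):
                ((¬d ∨ (b ↔ c)) ↔ d): β-rule — branch into (¬d ∨ (b ↔ c)), d  //  ¬(¬d ∨ (b ↔ c)), ¬d.
                  branch 1.2.2.2.1 (add (¬d ∨ (b ↔ c)), d):
                    (¬d ∨ (b ↔ c)): β-rule — branch into ¬d  //  (b ↔ c).
                      branch 1.2.2.2.1.1 (add ¬d):
                        × closes — contains both d and ¬d.
                      branch 1.2.2.2.1.2 (add (b ↔ c)):
                        (b ↔ c): β-rule — branch into b, c  //  ¬b, ¬c.
                          branch 1.2.2.2.1.2.1 (add b, c):
                            × closes — contains both c and ¬c.
                          branch 1.2.2.2.1.2.2 (add ¬b, ¬c):
                            × closes — contains both b and ¬b.
                  branch 1.2.2.2.2 (add ¬(¬d ∨ (b ↔ c)), ¬d):
                    ¬(¬d ∨ (b ↔ c)): α-rule — add ¬¬d, ¬(b ↔ c).
                    × closes — contains both d and ¬d.
  branch 2 (add ¬a):
    ○ open, literals {a=false}.
16 branches closed, 5 open.
An open branch gives a countermodel: a=true, b=false, c=true, e=true (unmentioned atoms arbitrary); under it the original formula is false.

Not valid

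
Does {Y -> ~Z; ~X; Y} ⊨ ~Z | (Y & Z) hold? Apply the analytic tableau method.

Initial set: {(Y -> ~Z); ~X; Y; ~(~Z | (Y & Z))}.
~(~Z | (Y & Z)): α-rule — add ~~Z, ~(Y & Z).
(Y -> ~Z): β-rule — branch into ~Y  //  ~Z.
  branch 1 (add ~Y):
    × closes — contains both Y and ~Y.
  branch 2 (add ~Z):
    × closes — contains both Z and ~Z.
All 2 branches close.
Every branch closed, so the premises entail the conclusion.

Yes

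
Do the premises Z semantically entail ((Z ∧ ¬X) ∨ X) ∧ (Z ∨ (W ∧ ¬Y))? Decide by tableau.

Initial set: {Z; ¬(((Z ∧ ¬X) ∨ X) ∧ (Z ∨ (W ∧ ¬Y)))}.
¬(((Z ∧ ¬X) ∨ X) ∧ (Z ∨ (W ∧ ¬Y))): β-rule — branch into ¬((Z ∧ ¬X) ∨ X)  //  ¬(Z ∨ (W ∧ ¬Y)).
  branch 1 (add ¬((Z ∧ ¬X) ∨ X)):
    ¬((Z ∧ ¬X) ∨ X): α-rule — add ¬(Z ∧ ¬X), ¬X.
    ¬(Z ∧ ¬X): β-rule — branch into ¬Z  //  ¬¬X.
      branch 1.1 (add ¬Z):
        × closes — contains both Z and ¬Z.
      branch 1.2 (add ¬¬X):
        × closes — contains both X and ¬X.
  branch 2 (add ¬(Z ∨ (W ∧ ¬Y))):
    ¬(Z ∨ (W ∧ ¬Y)): α-rule — add ¬Z, ¬(W ∧ ¬Y).
    × closes — contains both Z and ¬Z.
All 3 branches close.
Every branch closed, so the premises entail the conclusion.

Yes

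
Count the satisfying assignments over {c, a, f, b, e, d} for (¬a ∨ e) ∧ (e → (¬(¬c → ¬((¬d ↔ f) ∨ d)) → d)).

44

Initial set: {((¬a ∨ e) ∧ (e → (¬(¬c → ¬((¬d ↔ f) ∨ d)) → d)))}.
((¬a ∨ e) ∧ (e → (¬(¬c → ¬((¬d ↔ f) ∨ d)) → d))): α-rule — add (¬a ∨ e), (e → (¬(¬c → ¬((¬d ↔ f) ∨ d)) → d)).
(¬a ∨ e): β-rule — branch into ¬a  //  e.
  branch 1 (add ¬a):
    (e → (¬(¬c → ¬((¬d ↔ f) ∨ d)) → d)): β-rule — branch into ¬e  //  (¬(¬c → ¬((¬d ↔ f) ∨ d)) → d).
      branch 1.1 (add ¬e):
        ○ open, literals {a=F, e=F}.
      branch 1.2 (add (¬(¬c → ¬((¬d ↔ f) ∨ d)) → d)):
        (¬(¬c → ¬((¬d ↔ f) ∨ d)) → d): β-rule — branch into ¬¬(¬c → ¬((¬d ↔ f) ∨ d))  //  d.
          branch 1.2.1 (add ¬¬(¬c → ¬((¬d ↔ f) ∨ d))):
            ¬¬(¬c → ¬((¬d ↔ f) ∨ d)): β-rule — branch into ¬¬c  //  ¬((¬d ↔ f) ∨ d).
              branch 1.2.1.1 (add ¬¬c):
                ○ open, literals {a=F, c=T}.
              branch 1.2.1.2 (add ¬((¬d ↔ f) ∨ d)):
                ¬((¬d ↔ f) ∨ d): α-rule — add ¬(¬d ↔ f), ¬d.
                ¬(¬d ↔ f): β-rule — branch into ¬d, ¬f  //  ¬¬d, f.
                  branch 1.2.1.2.1 (add ¬d, ¬f):
                    ○ open, literals {a=F, d=F, f=F}.
                  branch 1.2.1.2.2 (add ¬¬d, f):
                    × closes — contains both d and ¬d.
          branch 1.2.2 (add d):
            ○ open, literals {a=F, d=T}.
  branch 2 (add e):
    (e → (¬(¬c → ¬((¬d ↔ f) ∨ d)) → d)): β-rule — branch into ¬e  //  (¬(¬c → ¬((¬d ↔ f) ∨ d)) → d).
      branch 2.1 (add ¬e):
        × closes — contains both e and ¬e.
      branch 2.2 (add (¬(¬c → ¬((¬d ↔ f) ∨ d)) → d)):
        (¬(¬c → ¬((¬d ↔ f) ∨ d)) → d): β-rule — branch into ¬¬(¬c → ¬((¬d ↔ f) ∨ d))  //  d.
          branch 2.2.1 (add ¬¬(¬c → ¬((¬d ↔ f) ∨ d))):
            ¬¬(¬c → ¬((¬d ↔ f) ∨ d)): β-rule — branch into ¬¬c  //  ¬((¬d ↔ f) ∨ d).
              branch 2.2.1.1 (add ¬¬c):
                ○ open, literals {c=T, e=T}.
              branch 2.2.1.2 (add ¬((¬d ↔ f) ∨ d)):
                ¬((¬d ↔ f) ∨ d): α-rule — add ¬(¬d ↔ f), ¬d.
                ¬(¬d ↔ f): β-rule — branch into ¬d, ¬f  //  ¬¬d, f.
                  branch 2.2.1.2.1 (add ¬d, ¬f):
                    ○ open, literals {d=F, e=T, f=F}.
                  branch 2.2.1.2.2 (add ¬¬d, f):
                    × closes — contains both d and ¬d.
          branch 2.2.2 (add d):
            ○ open, literals {d=T, e=T}.
3 branches closed, 7 open.
Each open branch fixes some atoms; the unmentioned ones are free. Counting distinct full assignments: branch {a=F, e=F} (c, f, b, d) contributes 16 new; branch {a=F, c=T} (f, b, e, d) contributes 8 new; branch {a=F, d=F, f=F} (c, b, e) contributes 2 new; branch {a=F, d=T} (c, f, b, e) contributes 4 new; branch {c=T, e=T} (a, f, b, d) contributes 8 new; branch {d=F, e=T, f=F} (c, a, b) contributes 2 new; branch {d=T, e=T} (c, a, f, b) contributes 4 new. Total: 44.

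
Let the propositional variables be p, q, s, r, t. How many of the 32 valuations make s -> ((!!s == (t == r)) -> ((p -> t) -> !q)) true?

Initial set: {(s -> ((!!s == (t == r)) -> ((p -> t) -> !q)))}.
(s -> ((!!s == (t == r)) -> ((p -> t) -> !q))): β-rule — branch into !s  //  ((!!s == (t == r)) -> ((p -> t) -> !q)).
  branch 1 (add !s):
    ○ open, literals {s=0}.
  branch 2 (add ((!!s == (t == r)) -> ((p -> t) -> !q))):
    ((!!s == (t == r)) -> ((p -> t) -> !q)): β-rule — branch into !(!!s == (t == r))  //  ((p -> t) -> !q).
      branch 2.1 (add !(!!s == (t == r))):
        !(!!s == (t == r)): β-rule — branch into !!s, !(t == r)  //  !!!s, (t == r).
          branch 2.1.1 (add !!s, !(t == r)):
            !!s: drop double negation, giving s.
            !(t == r): β-rule — branch into t, !r  //  !t, r.
              branch 2.1.1.1 (add t, !r):
                ○ open, literals {r=0, s=1, t=1}.
              branch 2.1.1.2 (add !t, r):
                ○ open, literals {r=1, s=1, t=0}.
          branch 2.1.2 (add !!!s, (t == r)):
            !!!s: drop double negation, giving !s.
            (t == r): β-rule — branch into t, r  //  !t, !r.
              branch 2.1.2.1 (add t, r):
                ○ open, literals {r=1, s=0, t=1}.
              branch 2.1.2.2 (add !t, !r):
                ○ open, literals {r=0, s=0, t=0}.
      branch 2.2 (add ((p -> t) -> !q)):
        ((p -> t) -> !q): β-rule — branch into !(p -> t)  //  !q.
          branch 2.2.1 (add !(p -> t)):
            !(p -> t): α-rule — add p, !t.
            ○ open, literals {p=1, t=0}.
          branch 2.2.2 (add !q):
            ○ open, literals {q=0}.
0 branches closed, 7 open.
Each open branch fixes some atoms; the unmentioned ones are free. Counting distinct full assignments: branch {s=0} (p, q, r, t) contributes 16 new; branch {r=0, s=1, t=1} (p, q) contributes 4 new; branch {r=1, s=1, t=0} (p, q) contributes 4 new; branch {r=1, s=0, t=1} (p, q) contributes 0 new; branch {r=0, s=0, t=0} (p, q) contributes 0 new; branch {p=1, t=0} (q, s, r) contributes 2 new; branch {q=0} (p, s, r, t) contributes 3 new. Total: 29.

29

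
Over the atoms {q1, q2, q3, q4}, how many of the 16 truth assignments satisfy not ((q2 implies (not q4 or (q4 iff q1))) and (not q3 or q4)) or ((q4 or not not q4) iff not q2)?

Initial set: {T (not ((q2 implies (not q4 or (q4 iff q1))) and (not q3 or q4)) or ((q4 or not not q4) iff not q2))}.
T (not ((q2 implies (not q4 or (q4 iff q1))) and (not q3 or q4)) or ((q4 or not not q4) iff not q2)): β-rule — branch into T not ((q2 implies (not q4 or (q4 iff q1))) and (not q3 or q4))  //  T ((q4 or not not q4) iff not q2).
  branch 1 (add T not ((q2 implies (not q4 or (q4 iff q1))) and (not q3 or q4))):
    T not ((q2 implies (not q4 or (q4 iff q1))) and (not q3 or q4)): β-rule — branch into F (q2 implies (not q4 or (q4 iff q1)))  //  F (not q3 or q4).
      branch 1.1 (add F (q2 implies (not q4 or (q4 iff q1)))):
        F (q2 implies (not q4 or (q4 iff q1))): α-rule — add T q2, F (not q4 or (q4 iff q1)).
        F (not q4 or (q4 iff q1)): α-rule — add F not q4, F (q4 iff q1).
        F (q4 iff q1): β-rule — branch into T q4, F q1  //  F q4, T q1.
          branch 1.1.1 (add T q4, F q1):
            ○ open, literals {q1=0, q2=1, q4=1}.
          branch 1.1.2 (add F q4, T q1):
            × closes — contains both q4 and not q4.
      branch 1.2 (add F (not q3 or q4)):
        F (not q3 or q4): α-rule — add F not q3, F q4.
        ○ open, literals {q3=1, q4=0}.
  branch 2 (add T ((q4 or not not q4) iff not q2)):
    T ((q4 or not not q4) iff not q2): β-rule — branch into T (q4 or not not q4), T not q2  //  F (q4 or not not q4), F not q2.
      branch 2.1 (add T (q4 or not not q4), T not q2):
        T (q4 or not not q4): β-rule — branch into T q4  //  T not not q4.
          branch 2.1.1 (add T q4):
            ○ open, literals {q2=0, q4=1}.
          branch 2.1.2 (add T not not q4):
            T not not q4: drop double negation, giving T q4.
            ○ open, literals {q2=0, q4=1}.
      branch 2.2 (add F (q4 or not not q4), F not q2):
        F (q4 or not not q4): α-rule — add F q4, F not not q4.
        F not not q4: drop double negation, giving F q4.
        ○ open, literals {q2=1, q4=0}.
1 branch closed, 5 open.
Each open branch fixes some atoms; the unmentioned ones are free. Counting distinct full assignments: branch {q1=0, q2=1, q4=1} (q3) contributes 2 new; branch {q3=1, q4=0} (q1, q2) contributes 4 new; branch {q2=0, q4=1} (q1, q3) contributes 4 new; branch {q2=0, q4=1} (q1, q3) contributes 0 new; branch {q2=1, q4=0} (q1, q3) contributes 2 new. Total: 12.

12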